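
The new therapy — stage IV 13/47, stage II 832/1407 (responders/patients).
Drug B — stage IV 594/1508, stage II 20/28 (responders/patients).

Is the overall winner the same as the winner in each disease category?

No

Stage IV: the new therapy 13/47 = 27.7%, Drug B 594/1508 = 39.4% → Drug B
Stage II: the new therapy 832/1407 = 59.1%, Drug B 20/28 = 71.4% → Drug B
Overall: the new therapy 845/1454 = 58.1%, Drug B 614/1536 = 40.0% → the new therapy
Drug B wins each disease group but the new therapy wins overall — the comparison reverses. Drug B's patients skew toward stage IV, which has a lower base rate.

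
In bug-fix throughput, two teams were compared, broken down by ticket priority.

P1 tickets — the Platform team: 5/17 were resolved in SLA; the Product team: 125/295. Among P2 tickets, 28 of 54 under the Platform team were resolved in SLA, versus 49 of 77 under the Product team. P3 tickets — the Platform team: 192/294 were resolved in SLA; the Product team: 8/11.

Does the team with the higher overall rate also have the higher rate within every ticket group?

P1: the Platform team 5/17 = 29.4%, the Product team 125/295 = 42.4% → the Product team
P2: the Platform team 28/54 = 51.9%, the Product team 49/77 = 63.6% → the Product team
P3: the Platform team 192/294 = 65.3%, the Product team 8/11 = 72.7% → the Product team
Overall: the Platform team 225/365 = 61.6%, the Product team 182/383 = 47.5% → the Platform team
The Product team wins each ticket group but the Platform team wins overall — the comparison reverses. The Product team's tickets skew toward P1, which has a lower base rate.

No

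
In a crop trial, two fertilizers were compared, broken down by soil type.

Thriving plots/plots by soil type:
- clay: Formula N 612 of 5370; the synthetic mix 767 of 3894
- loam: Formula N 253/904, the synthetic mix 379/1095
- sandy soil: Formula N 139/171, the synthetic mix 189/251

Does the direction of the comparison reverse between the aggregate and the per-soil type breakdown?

Clay: Formula N 612/5370 = 11.4%, the synthetic mix 767/3894 = 19.7% → the synthetic mix
Loam: Formula N 253/904 = 28.0%, the synthetic mix 379/1095 = 34.6% → the synthetic mix
Sandy soil: Formula N 139/171 = 81.3%, the synthetic mix 189/251 = 75.3% → Formula N
Overall: Formula N 1004/6445 = 15.6%, the synthetic mix 1335/5240 = 25.5% → the synthetic mix
Neither sweeps: Formula N wins 1 of 3 groups, the synthetic mix wins 2. The synthetic mix wins overall but not every group — no Simpson reversal.

No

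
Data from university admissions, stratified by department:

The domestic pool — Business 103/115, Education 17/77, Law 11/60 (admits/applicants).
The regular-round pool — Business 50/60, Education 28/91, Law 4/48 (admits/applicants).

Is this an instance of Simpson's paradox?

Business: the domestic pool 103/115 = 89.6%, the regular-round pool 50/60 = 83.3% → the domestic pool
Education: the domestic pool 17/77 = 22.1%, the regular-round pool 28/91 = 30.8% → the regular-round pool
Law: the domestic pool 11/60 = 18.3%, the regular-round pool 4/48 = 8.3% → the domestic pool
Overall: the domestic pool 131/252 = 52.0%, the regular-round pool 82/199 = 41.2% → the domestic pool
Neither sweeps: the domestic pool wins 2 of 3 groups, the regular-round pool wins 1. The domestic pool wins overall but not every group — no Simpson reversal.

No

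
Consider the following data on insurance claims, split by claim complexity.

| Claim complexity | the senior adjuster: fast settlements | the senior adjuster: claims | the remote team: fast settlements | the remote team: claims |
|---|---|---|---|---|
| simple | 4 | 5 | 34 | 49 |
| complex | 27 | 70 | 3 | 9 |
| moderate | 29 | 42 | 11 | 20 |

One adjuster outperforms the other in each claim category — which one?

the senior adjuster

Simple: the senior adjuster 4/5 = 80.0%, the remote team 34/49 = 69.4% → the senior adjuster
Complex: the senior adjuster 27/70 = 38.6%, the remote team 3/9 = 33.3% → the senior adjuster
Moderate: the senior adjuster 29/42 = 69.0%, the remote team 11/20 = 55.0% → the senior adjuster
The senior adjuster has the higher rate in all 3 groups.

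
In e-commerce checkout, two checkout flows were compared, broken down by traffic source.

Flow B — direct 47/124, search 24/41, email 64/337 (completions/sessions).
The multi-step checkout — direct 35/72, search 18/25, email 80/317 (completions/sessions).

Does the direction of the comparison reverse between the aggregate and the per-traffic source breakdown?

Direct: Flow B 47/124 = 37.9%, the multi-step checkout 35/72 = 48.6% → the multi-step checkout
Search: Flow B 24/41 = 58.5%, the multi-step checkout 18/25 = 72.0% → the multi-step checkout
Email: Flow B 64/337 = 19.0%, the multi-step checkout 80/317 = 25.2% → the multi-step checkout
Overall: Flow B 135/502 = 26.9%, the multi-step checkout 133/414 = 32.1% → the multi-step checkout
The multi-step checkout wins overall and in every traffic group — no reversal.

No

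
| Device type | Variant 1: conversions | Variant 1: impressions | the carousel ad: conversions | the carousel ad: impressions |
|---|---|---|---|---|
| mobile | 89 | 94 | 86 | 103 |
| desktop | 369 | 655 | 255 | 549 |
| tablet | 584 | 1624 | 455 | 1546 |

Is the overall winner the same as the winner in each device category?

Yes

Mobile: Variant 1 89/94 = 94.7%, the carousel ad 86/103 = 83.5% → Variant 1
Desktop: Variant 1 369/655 = 56.3%, the carousel ad 255/549 = 46.4% → Variant 1
Tablet: Variant 1 584/1624 = 36.0%, the carousel ad 455/1546 = 29.4% → Variant 1
Overall: Variant 1 1042/2373 = 43.9%, the carousel ad 796/2198 = 36.2% → Variant 1
Variant 1 wins overall and in every device group — no reversal.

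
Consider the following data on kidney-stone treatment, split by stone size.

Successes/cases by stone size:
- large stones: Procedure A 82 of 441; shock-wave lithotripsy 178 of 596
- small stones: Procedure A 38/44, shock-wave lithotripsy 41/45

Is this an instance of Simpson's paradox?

No

Large stones: Procedure A 82/441 = 18.6%, shock-wave lithotripsy 178/596 = 29.9% → shock-wave lithotripsy
Small stones: Procedure A 38/44 = 86.4%, shock-wave lithotripsy 41/45 = 91.1% → shock-wave lithotripsy
Overall: Procedure A 120/485 = 24.7%, shock-wave lithotripsy 219/641 = 34.2% → shock-wave lithotripsy
Shock-wave lithotripsy wins overall and in every stone group — no reversal.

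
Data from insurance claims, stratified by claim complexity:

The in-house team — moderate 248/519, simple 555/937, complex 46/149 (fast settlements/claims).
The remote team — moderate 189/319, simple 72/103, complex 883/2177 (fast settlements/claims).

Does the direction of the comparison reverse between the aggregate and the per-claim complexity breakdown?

Yes

Moderate: the in-house team 248/519 = 47.8%, the remote team 189/319 = 59.2% → the remote team
Simple: the in-house team 555/937 = 59.2%, the remote team 72/103 = 69.9% → the remote team
Complex: the in-house team 46/149 = 30.9%, the remote team 883/2177 = 40.6% → the remote team
Overall: the in-house team 849/1605 = 52.9%, the remote team 1144/2599 = 44.0% → the in-house team
The remote team wins each claim group but the in-house team wins overall — the comparison reverses. The remote team's claims skew toward complex, which has a lower base rate.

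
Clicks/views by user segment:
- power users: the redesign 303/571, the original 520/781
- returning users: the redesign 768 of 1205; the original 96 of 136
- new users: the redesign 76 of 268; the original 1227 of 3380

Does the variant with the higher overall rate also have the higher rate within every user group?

Power users: the redesign 303/571 = 53.1%, the original 520/781 = 66.6% → the original
Returning users: the redesign 768/1205 = 63.7%, the original 96/136 = 70.6% → the original
New users: the redesign 76/268 = 28.4%, the original 1227/3380 = 36.3% → the original
Overall: the redesign 1147/2044 = 56.1%, the original 1843/4297 = 42.9% → the redesign
The original wins each user group but the redesign wins overall — the comparison reverses. The original's views skew toward new users, which has a lower base rate.

No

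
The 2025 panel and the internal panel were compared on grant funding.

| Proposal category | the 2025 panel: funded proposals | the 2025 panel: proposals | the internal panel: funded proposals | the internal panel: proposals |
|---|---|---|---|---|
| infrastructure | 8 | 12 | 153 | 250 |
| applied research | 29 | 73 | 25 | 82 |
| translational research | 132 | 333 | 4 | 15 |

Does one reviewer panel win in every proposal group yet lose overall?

Infrastructure: the 2025 panel 8/12 = 66.7%, the internal panel 153/250 = 61.2% → the 2025 panel
Applied research: the 2025 panel 29/73 = 39.7%, the internal panel 25/82 = 30.5% → the 2025 panel
Translational research: the 2025 panel 132/333 = 39.6%, the internal panel 4/15 = 26.7% → the 2025 panel
Overall: the 2025 panel 169/418 = 40.4%, the internal panel 182/347 = 52.4% → the internal panel
The 2025 panel wins each proposal group but the internal panel wins overall — the comparison reverses. The 2025 panel's proposals skew toward translational research, which has a lower base rate.

Yes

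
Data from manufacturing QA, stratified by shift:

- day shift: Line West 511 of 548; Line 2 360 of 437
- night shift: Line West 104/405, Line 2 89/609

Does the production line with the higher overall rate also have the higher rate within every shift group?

Yes

Day shift: Line West 511/548 = 93.2%, Line 2 360/437 = 82.4% → Line West
Night shift: Line West 104/405 = 25.7%, Line 2 89/609 = 14.6% → Line West
Overall: Line West 615/953 = 64.5%, Line 2 449/1046 = 42.9% → Line West
Line West wins overall and in every shift group — no reversal.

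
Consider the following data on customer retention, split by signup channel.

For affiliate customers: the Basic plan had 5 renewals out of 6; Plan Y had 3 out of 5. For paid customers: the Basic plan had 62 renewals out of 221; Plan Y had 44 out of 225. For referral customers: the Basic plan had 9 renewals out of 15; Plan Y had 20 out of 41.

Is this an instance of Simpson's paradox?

No

Affiliate: the Basic plan 5/6 = 83.3%, Plan Y 3/5 = 60.0% → the Basic plan
Paid: the Basic plan 62/221 = 28.1%, Plan Y 44/225 = 19.6% → the Basic plan
Referral: the Basic plan 9/15 = 60.0%, Plan Y 20/41 = 48.8% → the Basic plan
Overall: the Basic plan 76/242 = 31.4%, Plan Y 67/271 = 24.7% → the Basic plan
The Basic plan wins overall and in every signup group — no reversal.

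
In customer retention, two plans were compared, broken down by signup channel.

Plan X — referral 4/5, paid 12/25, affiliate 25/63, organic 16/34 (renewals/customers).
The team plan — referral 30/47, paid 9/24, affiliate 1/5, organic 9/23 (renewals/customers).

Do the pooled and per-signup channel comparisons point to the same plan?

Referral: Plan X 4/5 = 80.0%, the team plan 30/47 = 63.8% → Plan X
Paid: Plan X 12/25 = 48.0%, the team plan 9/24 = 37.5% → Plan X
Affiliate: Plan X 25/63 = 39.7%, the team plan 1/5 = 20.0% → Plan X
Organic: Plan X 16/34 = 47.1%, the team plan 9/23 = 39.1% → Plan X
Overall: Plan X 57/127 = 44.9%, the team plan 49/99 = 49.5% → the team plan
Plan X wins each signup group but the team plan wins overall — the comparison reverses. Plan X's customers skew toward affiliate, which has a lower base rate.

No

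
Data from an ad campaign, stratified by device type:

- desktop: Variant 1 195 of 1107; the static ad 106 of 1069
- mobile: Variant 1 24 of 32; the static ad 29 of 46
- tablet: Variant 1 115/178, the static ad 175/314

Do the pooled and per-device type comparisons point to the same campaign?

Desktop: Variant 1 195/1107 = 17.6%, the static ad 106/1069 = 9.9% → Variant 1
Mobile: Variant 1 24/32 = 75.0%, the static ad 29/46 = 63.0% → Variant 1
Tablet: Variant 1 115/178 = 64.6%, the static ad 175/314 = 55.7% → Variant 1
Overall: Variant 1 334/1317 = 25.4%, the static ad 310/1429 = 21.7% → Variant 1
Variant 1 wins overall and in every device group — no reversal.

Yes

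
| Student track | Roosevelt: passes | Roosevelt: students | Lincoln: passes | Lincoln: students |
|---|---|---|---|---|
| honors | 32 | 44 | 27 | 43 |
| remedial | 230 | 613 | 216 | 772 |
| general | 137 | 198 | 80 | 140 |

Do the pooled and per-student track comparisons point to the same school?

Yes

Honors: Roosevelt 32/44 = 72.7%, Lincoln 27/43 = 62.8% → Roosevelt
Remedial: Roosevelt 230/613 = 37.5%, Lincoln 216/772 = 28.0% → Roosevelt
General: Roosevelt 137/198 = 69.2%, Lincoln 80/140 = 57.1% → Roosevelt
Overall: Roosevelt 399/855 = 46.7%, Lincoln 323/955 = 33.8% → Roosevelt
Roosevelt wins overall and in every student group — no reversal.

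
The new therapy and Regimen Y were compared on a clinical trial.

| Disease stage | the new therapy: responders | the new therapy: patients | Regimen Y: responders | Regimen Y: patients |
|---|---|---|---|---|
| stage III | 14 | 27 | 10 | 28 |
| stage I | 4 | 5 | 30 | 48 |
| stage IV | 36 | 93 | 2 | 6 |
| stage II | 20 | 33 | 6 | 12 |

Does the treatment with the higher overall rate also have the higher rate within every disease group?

Stage III: the new therapy 14/27 = 51.9%, Regimen Y 10/28 = 35.7% → the new therapy
Stage I: the new therapy 4/5 = 80.0%, Regimen Y 30/48 = 62.5% → the new therapy
Stage IV: the new therapy 36/93 = 38.7%, Regimen Y 2/6 = 33.3% → the new therapy
Stage II: the new therapy 20/33 = 60.6%, Regimen Y 6/12 = 50.0% → the new therapy
Overall: the new therapy 74/158 = 46.8%, Regimen Y 48/94 = 51.1% → Regimen Y
The new therapy wins each disease group but Regimen Y wins overall — the comparison reverses. The new therapy's patients skew toward stage IV, which has a lower base rate.

No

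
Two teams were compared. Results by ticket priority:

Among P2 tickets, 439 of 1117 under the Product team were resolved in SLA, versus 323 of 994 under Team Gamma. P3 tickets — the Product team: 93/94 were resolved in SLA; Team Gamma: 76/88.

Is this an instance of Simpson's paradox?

No

P2: the Product team 439/1117 = 39.3%, Team Gamma 323/994 = 32.5% → the Product team
P3: the Product team 93/94 = 98.9%, Team Gamma 76/88 = 86.4% → the Product team
Overall: the Product team 532/1211 = 43.9%, Team Gamma 399/1082 = 36.9% → the Product team
The Product team wins overall and in every ticket group — no reversal.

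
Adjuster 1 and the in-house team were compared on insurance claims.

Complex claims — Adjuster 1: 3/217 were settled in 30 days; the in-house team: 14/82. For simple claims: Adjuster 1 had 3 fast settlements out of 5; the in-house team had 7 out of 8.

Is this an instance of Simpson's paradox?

No

Complex: Adjuster 1 3/217 = 1.4%, the in-house team 14/82 = 17.1% → the in-house team
Simple: Adjuster 1 3/5 = 60.0%, the in-house team 7/8 = 87.5% → the in-house team
Overall: Adjuster 1 6/222 = 2.7%, the in-house team 21/90 = 23.3% → the in-house team
The in-house team wins overall and in every claim group — no reversal.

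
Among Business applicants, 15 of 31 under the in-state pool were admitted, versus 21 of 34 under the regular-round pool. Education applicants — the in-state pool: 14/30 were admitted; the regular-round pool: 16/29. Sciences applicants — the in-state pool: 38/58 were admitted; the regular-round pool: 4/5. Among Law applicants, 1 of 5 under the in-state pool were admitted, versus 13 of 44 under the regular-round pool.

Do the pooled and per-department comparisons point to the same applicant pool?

No

Business: the in-state pool 15/31 = 48.4%, the regular-round pool 21/34 = 61.8% → the regular-round pool
Education: the in-state pool 14/30 = 46.7%, the regular-round pool 16/29 = 55.2% → the regular-round pool
Sciences: the in-state pool 38/58 = 65.5%, the regular-round pool 4/5 = 80.0% → the regular-round pool
Law: the in-state pool 1/5 = 20.0%, the regular-round pool 13/44 = 29.5% → the regular-round pool
Overall: the in-state pool 68/124 = 54.8%, the regular-round pool 54/112 = 48.2% → the in-state pool
The regular-round pool wins each department group but the in-state pool wins overall — the comparison reverses. The regular-round pool's applicants skew toward Law, which has a lower base rate.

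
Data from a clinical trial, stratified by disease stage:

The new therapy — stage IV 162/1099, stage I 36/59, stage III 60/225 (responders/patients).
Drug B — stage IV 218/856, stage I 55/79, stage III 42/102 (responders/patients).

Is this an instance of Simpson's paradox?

Stage IV: the new therapy 162/1099 = 14.7%, Drug B 218/856 = 25.5% → Drug B
Stage I: the new therapy 36/59 = 61.0%, Drug B 55/79 = 69.6% → Drug B
Stage III: the new therapy 60/225 = 26.7%, Drug B 42/102 = 41.2% → Drug B
Overall: the new therapy 258/1383 = 18.7%, Drug B 315/1037 = 30.4% → Drug B
Drug B wins overall and in every disease group — no reversal.

No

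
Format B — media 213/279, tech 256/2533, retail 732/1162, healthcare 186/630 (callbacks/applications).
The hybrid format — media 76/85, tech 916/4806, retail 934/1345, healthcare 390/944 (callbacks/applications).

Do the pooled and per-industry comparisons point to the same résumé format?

Yes

Media: Format B 213/279 = 76.3%, the hybrid format 76/85 = 89.4% → the hybrid format
Tech: Format B 256/2533 = 10.1%, the hybrid format 916/4806 = 19.1% → the hybrid format
Retail: Format B 732/1162 = 63.0%, the hybrid format 934/1345 = 69.4% → the hybrid format
Healthcare: Format B 186/630 = 29.5%, the hybrid format 390/944 = 41.3% → the hybrid format
Overall: Format B 1387/4604 = 30.1%, the hybrid format 2316/7180 = 32.3% → the hybrid format
The hybrid format wins overall and in every industry group — no reversal.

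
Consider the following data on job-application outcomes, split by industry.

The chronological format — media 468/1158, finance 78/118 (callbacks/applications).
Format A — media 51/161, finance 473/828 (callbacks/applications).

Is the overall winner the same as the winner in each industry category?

No

Media: the chronological format 468/1158 = 40.4%, Format A 51/161 = 31.7% → the chronological format
Finance: the chronological format 78/118 = 66.1%, Format A 473/828 = 57.1% → the chronological format
Overall: the chronological format 546/1276 = 42.8%, Format A 524/989 = 53.0% → Format A
The chronological format wins each industry group but Format A wins overall — the comparison reverses. The chronological format's applications skew toward media, which has a lower base rate.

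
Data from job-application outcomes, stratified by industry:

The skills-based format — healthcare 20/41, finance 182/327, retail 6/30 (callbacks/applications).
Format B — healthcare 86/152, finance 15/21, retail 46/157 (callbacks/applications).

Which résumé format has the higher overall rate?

Healthcare: the skills-based format 20/41 = 48.8%, Format B 86/152 = 56.6% → Format B
Finance: the skills-based format 182/327 = 55.7%, Format B 15/21 = 71.4% → Format B
Retail: the skills-based format 6/30 = 20.0%, Format B 46/157 = 29.3% → Format B
Overall: the skills-based format 208/398 = 52.3%, Format B 147/330 = 44.5% → the skills-based format
(Format B wins every industry group but the skills-based format wins overall — Format B's applications skew toward the low-rate retail group.)

the skills-based format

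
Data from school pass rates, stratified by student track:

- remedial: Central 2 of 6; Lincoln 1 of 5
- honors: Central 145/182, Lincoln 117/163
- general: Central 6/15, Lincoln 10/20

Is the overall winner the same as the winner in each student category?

No

Remedial: Central 2/6 = 33.3%, Lincoln 1/5 = 20.0% → Central
Honors: Central 145/182 = 79.7%, Lincoln 117/163 = 71.8% → Central
General: Central 6/15 = 40.0%, Lincoln 10/20 = 50.0% → Lincoln
Overall: Central 153/203 = 75.4%, Lincoln 128/188 = 68.1% → Central
Neither sweeps: Central wins 2 of 3 groups, Lincoln wins 1. Central wins overall but not every group — no Simpson reversal.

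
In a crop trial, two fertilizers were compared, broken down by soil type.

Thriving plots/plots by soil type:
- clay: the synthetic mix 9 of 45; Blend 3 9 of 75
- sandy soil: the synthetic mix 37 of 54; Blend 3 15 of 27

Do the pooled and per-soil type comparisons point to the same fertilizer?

Clay: the synthetic mix 9/45 = 20.0%, Blend 3 9/75 = 12.0% → the synthetic mix
Sandy soil: the synthetic mix 37/54 = 68.5%, Blend 3 15/27 = 55.6% → the synthetic mix
Overall: the synthetic mix 46/99 = 46.5%, Blend 3 24/102 = 23.5% → the synthetic mix
The synthetic mix wins overall and in every soil group — no reversal.

Yes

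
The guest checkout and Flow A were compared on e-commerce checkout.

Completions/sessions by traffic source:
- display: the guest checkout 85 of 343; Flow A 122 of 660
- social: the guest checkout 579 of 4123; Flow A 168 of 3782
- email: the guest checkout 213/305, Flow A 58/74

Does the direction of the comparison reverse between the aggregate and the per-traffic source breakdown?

Display: the guest checkout 85/343 = 24.8%, Flow A 122/660 = 18.5% → the guest checkout
Social: the guest checkout 579/4123 = 14.0%, Flow A 168/3782 = 4.4% → the guest checkout
Email: the guest checkout 213/305 = 69.8%, Flow A 58/74 = 78.4% → Flow A
Overall: the guest checkout 877/4771 = 18.4%, Flow A 348/4516 = 7.7% → the guest checkout
Neither sweeps: the guest checkout wins 2 of 3 groups, Flow A wins 1. The guest checkout wins overall but not every group — no Simpson reversal.

No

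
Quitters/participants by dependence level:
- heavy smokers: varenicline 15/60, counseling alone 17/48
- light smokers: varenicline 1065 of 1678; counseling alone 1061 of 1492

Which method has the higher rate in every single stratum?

Heavy smokers: varenicline 15/60 = 25.0%, counseling alone 17/48 = 35.4% → counseling alone
Light smokers: varenicline 1065/1678 = 63.5%, counseling alone 1061/1492 = 71.1% → counseling alone
Counseling alone has the higher rate in both groups.

counseling alone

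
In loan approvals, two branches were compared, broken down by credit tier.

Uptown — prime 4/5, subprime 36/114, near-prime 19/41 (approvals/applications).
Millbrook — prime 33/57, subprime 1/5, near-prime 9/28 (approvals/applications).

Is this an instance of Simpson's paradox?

Yes

Prime: Uptown 4/5 = 80.0%, Millbrook 33/57 = 57.9% → Uptown
Subprime: Uptown 36/114 = 31.6%, Millbrook 1/5 = 20.0% → Uptown
Near-prime: Uptown 19/41 = 46.3%, Millbrook 9/28 = 32.1% → Uptown
Overall: Uptown 59/160 = 36.9%, Millbrook 43/90 = 47.8% → Millbrook
Uptown wins each credit group but Millbrook wins overall — the comparison reverses. Uptown's applications skew toward subprime, which has a lower base rate.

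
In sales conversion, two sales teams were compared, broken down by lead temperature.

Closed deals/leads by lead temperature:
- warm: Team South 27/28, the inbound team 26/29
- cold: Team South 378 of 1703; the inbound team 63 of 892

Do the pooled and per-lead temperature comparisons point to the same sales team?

Yes

Warm: Team South 27/28 = 96.4%, the inbound team 26/29 = 89.7% → Team South
Cold: Team South 378/1703 = 22.2%, the inbound team 63/892 = 7.1% → Team South
Overall: Team South 405/1731 = 23.4%, the inbound team 89/921 = 9.7% → Team South
Team South wins overall and in every lead group — no reversal.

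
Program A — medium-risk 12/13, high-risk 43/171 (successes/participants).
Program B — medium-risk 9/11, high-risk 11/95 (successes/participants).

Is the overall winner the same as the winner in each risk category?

Medium-risk: Program A 12/13 = 92.3%, Program B 9/11 = 81.8% → Program A
High-risk: Program A 43/171 = 25.1%, Program B 11/95 = 11.6% → Program A
Overall: Program A 55/184 = 29.9%, Program B 20/106 = 18.9% → Program A
Program A wins overall and in every risk group — no reversal.

Yes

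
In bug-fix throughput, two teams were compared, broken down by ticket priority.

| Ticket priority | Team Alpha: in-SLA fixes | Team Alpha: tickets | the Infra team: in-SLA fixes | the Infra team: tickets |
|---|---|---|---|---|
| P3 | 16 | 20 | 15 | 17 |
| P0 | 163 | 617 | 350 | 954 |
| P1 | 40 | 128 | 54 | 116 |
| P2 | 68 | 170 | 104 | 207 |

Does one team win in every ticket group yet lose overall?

No

P3: Team Alpha 16/20 = 80.0%, the Infra team 15/17 = 88.2% → the Infra team
P0: Team Alpha 163/617 = 26.4%, the Infra team 350/954 = 36.7% → the Infra team
P1: Team Alpha 40/128 = 31.2%, the Infra team 54/116 = 46.6% → the Infra team
P2: Team Alpha 68/170 = 40.0%, the Infra team 104/207 = 50.2% → the Infra team
Overall: Team Alpha 287/935 = 30.7%, the Infra team 523/1294 = 40.4% → the Infra team
The Infra team wins overall and in every ticket group — no reversal.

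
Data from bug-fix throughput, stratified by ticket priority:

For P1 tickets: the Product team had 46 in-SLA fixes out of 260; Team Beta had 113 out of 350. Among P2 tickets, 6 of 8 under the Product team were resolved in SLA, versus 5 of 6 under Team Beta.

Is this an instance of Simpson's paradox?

No

P1: the Product team 46/260 = 17.7%, Team Beta 113/350 = 32.3% → Team Beta
P2: the Product team 6/8 = 75.0%, Team Beta 5/6 = 83.3% → Team Beta
Overall: the Product team 52/268 = 19.4%, Team Beta 118/356 = 33.1% → Team Beta
Team Beta wins overall and in every ticket group — no reversal.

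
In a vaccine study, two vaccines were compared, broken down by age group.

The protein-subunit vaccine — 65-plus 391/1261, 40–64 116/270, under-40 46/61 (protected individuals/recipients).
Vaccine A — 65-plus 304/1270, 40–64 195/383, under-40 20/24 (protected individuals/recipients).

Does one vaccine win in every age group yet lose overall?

No

65-plus: the protein-subunit vaccine 391/1261 = 31.0%, Vaccine A 304/1270 = 23.9% → the protein-subunit vaccine
40–64: the protein-subunit vaccine 116/270 = 43.0%, Vaccine A 195/383 = 50.9% → Vaccine A
Under-40: the protein-subunit vaccine 46/61 = 75.4%, Vaccine A 20/24 = 83.3% → Vaccine A
Overall: the protein-subunit vaccine 553/1592 = 34.7%, Vaccine A 519/1677 = 30.9% → the protein-subunit vaccine
Neither sweeps: the protein-subunit vaccine wins 1 of 3 groups, Vaccine A wins 2. The protein-subunit vaccine wins overall but not every group — no Simpson reversal.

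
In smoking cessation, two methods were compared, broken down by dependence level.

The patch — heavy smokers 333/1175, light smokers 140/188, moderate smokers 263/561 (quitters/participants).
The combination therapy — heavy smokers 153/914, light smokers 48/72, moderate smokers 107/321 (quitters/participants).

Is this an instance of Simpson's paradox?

No

Heavy smokers: the patch 333/1175 = 28.3%, the combination therapy 153/914 = 16.7% → the patch
Light smokers: the patch 140/188 = 74.5%, the combination therapy 48/72 = 66.7% → the patch
Moderate smokers: the patch 263/561 = 46.9%, the combination therapy 107/321 = 33.3% → the patch
Overall: the patch 736/1924 = 38.3%, the combination therapy 308/1307 = 23.6% → the patch
The patch wins overall and in every dependence group — no reversal.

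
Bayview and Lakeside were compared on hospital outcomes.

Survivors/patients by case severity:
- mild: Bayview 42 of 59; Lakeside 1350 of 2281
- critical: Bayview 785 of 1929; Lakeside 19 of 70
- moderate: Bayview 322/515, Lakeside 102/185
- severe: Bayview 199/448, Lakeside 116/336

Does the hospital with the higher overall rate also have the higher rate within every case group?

Mild: Bayview 42/59 = 71.2%, Lakeside 1350/2281 = 59.2% → Bayview
Critical: Bayview 785/1929 = 40.7%, Lakeside 19/70 = 27.1% → Bayview
Moderate: Bayview 322/515 = 62.5%, Lakeside 102/185 = 55.1% → Bayview
Severe: Bayview 199/448 = 44.4%, Lakeside 116/336 = 34.5% → Bayview
Overall: Bayview 1348/2951 = 45.7%, Lakeside 1587/2872 = 55.3% → Lakeside
Bayview wins each case group but Lakeside wins overall — the comparison reverses. Bayview's patients skew toward critical, which has a lower base rate.

No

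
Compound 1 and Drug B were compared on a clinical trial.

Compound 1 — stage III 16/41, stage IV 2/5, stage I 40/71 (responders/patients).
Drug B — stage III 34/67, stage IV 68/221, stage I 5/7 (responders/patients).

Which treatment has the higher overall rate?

Compound 1

Stage III: Compound 1 16/41 = 39.0%, Drug B 34/67 = 50.7% → Drug B
Stage IV: Compound 1 2/5 = 40.0%, Drug B 68/221 = 30.8% → Compound 1
Stage I: Compound 1 40/71 = 56.3%, Drug B 5/7 = 71.4% → Drug B
Overall: Compound 1 58/117 = 49.6%, Drug B 107/295 = 36.3% → Compound 1
(Neither sweeps every disease group, but Compound 1 has the higher pooled rate.)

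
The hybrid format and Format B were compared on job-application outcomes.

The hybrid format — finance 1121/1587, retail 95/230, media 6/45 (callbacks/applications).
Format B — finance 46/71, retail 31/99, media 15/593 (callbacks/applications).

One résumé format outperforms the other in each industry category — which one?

the hybrid format

Finance: the hybrid format 1121/1587 = 70.6%, Format B 46/71 = 64.8% → the hybrid format
Retail: the hybrid format 95/230 = 41.3%, Format B 31/99 = 31.3% → the hybrid format
Media: the hybrid format 6/45 = 13.3%, Format B 15/593 = 2.5% → the hybrid format
The hybrid format has the higher rate in all 3 groups.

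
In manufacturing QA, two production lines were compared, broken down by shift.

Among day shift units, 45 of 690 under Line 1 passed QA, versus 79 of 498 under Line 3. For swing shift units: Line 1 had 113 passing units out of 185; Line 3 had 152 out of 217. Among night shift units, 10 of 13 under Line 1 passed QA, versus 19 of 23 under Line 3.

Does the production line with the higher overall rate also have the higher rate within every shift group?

Day shift: Line 1 45/690 = 6.5%, Line 3 79/498 = 15.9% → Line 3
Swing shift: Line 1 113/185 = 61.1%, Line 3 152/217 = 70.0% → Line 3
Night shift: Line 1 10/13 = 76.9%, Line 3 19/23 = 82.6% → Line 3
Overall: Line 1 168/888 = 18.9%, Line 3 250/738 = 33.9% → Line 3
Line 3 wins overall and in every shift group — no reversal.

Yes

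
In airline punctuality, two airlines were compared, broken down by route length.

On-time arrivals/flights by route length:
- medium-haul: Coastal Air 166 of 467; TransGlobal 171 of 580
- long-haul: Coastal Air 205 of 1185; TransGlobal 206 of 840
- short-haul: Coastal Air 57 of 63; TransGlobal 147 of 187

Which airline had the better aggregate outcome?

TransGlobal

Medium-haul: Coastal Air 166/467 = 35.5%, TransGlobal 171/580 = 29.5% → Coastal Air
Long-haul: Coastal Air 205/1185 = 17.3%, TransGlobal 206/840 = 24.5% → TransGlobal
Short-haul: Coastal Air 57/63 = 90.5%, TransGlobal 147/187 = 78.6% → Coastal Air
Overall: Coastal Air 428/1715 = 25.0%, TransGlobal 524/1607 = 32.6% → TransGlobal
(Neither sweeps every route group, but TransGlobal has the higher pooled rate.)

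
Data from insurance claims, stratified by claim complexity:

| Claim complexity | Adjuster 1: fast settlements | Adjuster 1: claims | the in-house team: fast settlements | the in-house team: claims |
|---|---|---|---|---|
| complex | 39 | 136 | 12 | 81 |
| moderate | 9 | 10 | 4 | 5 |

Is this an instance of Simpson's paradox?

No

Complex: Adjuster 1 39/136 = 28.7%, the in-house team 12/81 = 14.8% → Adjuster 1
Moderate: Adjuster 1 9/10 = 90.0%, the in-house team 4/5 = 80.0% → Adjuster 1
Overall: Adjuster 1 48/146 = 32.9%, the in-house team 16/86 = 18.6% → Adjuster 1
Adjuster 1 wins overall and in every claim group — no reversal.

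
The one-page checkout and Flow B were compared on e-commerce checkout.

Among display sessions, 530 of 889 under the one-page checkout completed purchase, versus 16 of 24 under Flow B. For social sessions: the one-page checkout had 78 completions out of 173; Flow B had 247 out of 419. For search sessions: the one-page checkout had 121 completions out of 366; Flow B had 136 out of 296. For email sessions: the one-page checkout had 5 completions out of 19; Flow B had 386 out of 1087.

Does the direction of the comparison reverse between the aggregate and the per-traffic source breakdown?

Display: the one-page checkout 530/889 = 59.6%, Flow B 16/24 = 66.7% → Flow B
Social: the one-page checkout 78/173 = 45.1%, Flow B 247/419 = 58.9% → Flow B
Search: the one-page checkout 121/366 = 33.1%, Flow B 136/296 = 45.9% → Flow B
Email: the one-page checkout 5/19 = 26.3%, Flow B 386/1087 = 35.5% → Flow B
Overall: the one-page checkout 734/1447 = 50.7%, Flow B 785/1826 = 43.0% → the one-page checkout
Flow B wins each traffic group but the one-page checkout wins overall — the comparison reverses. Flow B's sessions skew toward email, which has a lower base rate.

Yes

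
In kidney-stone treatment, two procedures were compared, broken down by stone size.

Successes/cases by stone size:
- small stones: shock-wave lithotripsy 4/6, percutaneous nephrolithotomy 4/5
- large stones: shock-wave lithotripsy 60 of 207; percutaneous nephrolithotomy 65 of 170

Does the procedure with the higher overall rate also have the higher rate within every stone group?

Small stones: shock-wave lithotripsy 4/6 = 66.7%, percutaneous nephrolithotomy 4/5 = 80.0% → percutaneous nephrolithotomy
Large stones: shock-wave lithotripsy 60/207 = 29.0%, percutaneous nephrolithotomy 65/170 = 38.2% → percutaneous nephrolithotomy
Overall: shock-wave lithotripsy 64/213 = 30.0%, percutaneous nephrolithotomy 69/175 = 39.4% → percutaneous nephrolithotomy
Percutaneous nephrolithotomy wins overall and in every stone group — no reversal.

Yes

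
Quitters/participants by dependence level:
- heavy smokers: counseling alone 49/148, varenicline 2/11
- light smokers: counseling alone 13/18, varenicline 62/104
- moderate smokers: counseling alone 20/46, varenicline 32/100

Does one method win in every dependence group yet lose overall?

Yes

Heavy smokers: counseling alone 49/148 = 33.1%, varenicline 2/11 = 18.2% → counseling alone
Light smokers: counseling alone 13/18 = 72.2%, varenicline 62/104 = 59.6% → counseling alone
Moderate smokers: counseling alone 20/46 = 43.5%, varenicline 32/100 = 32.0% → counseling alone
Overall: counseling alone 82/212 = 38.7%, varenicline 96/215 = 44.7% → varenicline
Counseling alone wins each dependence group but varenicline wins overall — the comparison reverses. Counseling alone's participants skew toward heavy smokers, which has a lower base rate.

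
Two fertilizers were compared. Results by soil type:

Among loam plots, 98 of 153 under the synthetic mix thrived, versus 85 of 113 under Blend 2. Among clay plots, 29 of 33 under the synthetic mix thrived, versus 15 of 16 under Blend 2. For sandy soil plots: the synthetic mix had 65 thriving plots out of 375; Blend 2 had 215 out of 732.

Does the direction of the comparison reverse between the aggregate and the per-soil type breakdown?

Loam: the synthetic mix 98/153 = 64.1%, Blend 2 85/113 = 75.2% → Blend 2
Clay: the synthetic mix 29/33 = 87.9%, Blend 2 15/16 = 93.8% → Blend 2
Sandy soil: the synthetic mix 65/375 = 17.3%, Blend 2 215/732 = 29.4% → Blend 2
Overall: the synthetic mix 192/561 = 34.2%, Blend 2 315/861 = 36.6% → Blend 2
Blend 2 wins overall and in every soil group — no reversal.

No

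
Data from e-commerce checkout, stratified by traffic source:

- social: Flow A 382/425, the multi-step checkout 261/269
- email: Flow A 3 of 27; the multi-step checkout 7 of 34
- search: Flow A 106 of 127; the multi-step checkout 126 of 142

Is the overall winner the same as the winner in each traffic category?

Social: Flow A 382/425 = 89.9%, the multi-step checkout 261/269 = 97.0% → the multi-step checkout
Email: Flow A 3/27 = 11.1%, the multi-step checkout 7/34 = 20.6% → the multi-step checkout
Search: Flow A 106/127 = 83.5%, the multi-step checkout 126/142 = 88.7% → the multi-step checkout
Overall: Flow A 491/579 = 84.8%, the multi-step checkout 394/445 = 88.5% → the multi-step checkout
The multi-step checkout wins overall and in every traffic group — no reversal.

Yes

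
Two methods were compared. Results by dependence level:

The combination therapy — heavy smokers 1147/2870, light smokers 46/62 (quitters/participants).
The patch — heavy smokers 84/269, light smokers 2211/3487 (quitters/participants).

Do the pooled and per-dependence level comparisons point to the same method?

Heavy smokers: the combination therapy 1147/2870 = 40.0%, the patch 84/269 = 31.2% → the combination therapy
Light smokers: the combination therapy 46/62 = 74.2%, the patch 2211/3487 = 63.4% → the combination therapy
Overall: the combination therapy 1193/2932 = 40.7%, the patch 2295/3756 = 61.1% → the patch
The combination therapy wins each dependence group but the patch wins overall — the comparison reverses. The combination therapy's participants skew toward heavy smokers, which has a lower base rate.

No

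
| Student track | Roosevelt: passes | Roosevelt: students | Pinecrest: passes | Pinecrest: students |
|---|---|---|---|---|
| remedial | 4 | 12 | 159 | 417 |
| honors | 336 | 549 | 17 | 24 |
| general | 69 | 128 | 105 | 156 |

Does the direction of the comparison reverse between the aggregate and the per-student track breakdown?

Remedial: Roosevelt 4/12 = 33.3%, Pinecrest 159/417 = 38.1% → Pinecrest
Honors: Roosevelt 336/549 = 61.2%, Pinecrest 17/24 = 70.8% → Pinecrest
General: Roosevelt 69/128 = 53.9%, Pinecrest 105/156 = 67.3% → Pinecrest
Overall: Roosevelt 409/689 = 59.4%, Pinecrest 281/597 = 47.1% → Roosevelt
Pinecrest wins each student group but Roosevelt wins overall — the comparison reverses. Pinecrest's students skew toward remedial, which has a lower base rate.

Yes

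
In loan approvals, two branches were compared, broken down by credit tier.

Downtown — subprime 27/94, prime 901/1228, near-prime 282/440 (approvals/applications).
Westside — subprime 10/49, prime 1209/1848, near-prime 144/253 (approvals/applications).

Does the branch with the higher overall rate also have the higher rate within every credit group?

Subprime: Downtown 27/94 = 28.7%, Westside 10/49 = 20.4% → Downtown
Prime: Downtown 901/1228 = 73.4%, Westside 1209/1848 = 65.4% → Downtown
Near-prime: Downtown 282/440 = 64.1%, Westside 144/253 = 56.9% → Downtown
Overall: Downtown 1210/1762 = 68.7%, Westside 1363/2150 = 63.4% → Downtown
Downtown wins overall and in every credit group — no reversal.

Yes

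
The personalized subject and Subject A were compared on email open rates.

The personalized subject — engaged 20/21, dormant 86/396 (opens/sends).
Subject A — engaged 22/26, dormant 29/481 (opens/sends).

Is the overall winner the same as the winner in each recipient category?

Engaged: the personalized subject 20/21 = 95.2%, Subject A 22/26 = 84.6% → the personalized subject
Dormant: the personalized subject 86/396 = 21.7%, Subject A 29/481 = 6.0% → the personalized subject
Overall: the personalized subject 106/417 = 25.4%, Subject A 51/507 = 10.1% → the personalized subject
The personalized subject wins overall and in every recipient group — no reversal.

Yes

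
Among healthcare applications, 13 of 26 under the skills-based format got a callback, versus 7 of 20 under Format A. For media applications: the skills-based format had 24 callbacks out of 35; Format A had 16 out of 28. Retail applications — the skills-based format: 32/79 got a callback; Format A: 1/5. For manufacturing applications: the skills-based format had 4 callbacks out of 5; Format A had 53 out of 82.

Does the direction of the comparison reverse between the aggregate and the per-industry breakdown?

Healthcare: the skills-based format 13/26 = 50.0%, Format A 7/20 = 35.0% → the skills-based format
Media: the skills-based format 24/35 = 68.6%, Format A 16/28 = 57.1% → the skills-based format
Retail: the skills-based format 32/79 = 40.5%, Format A 1/5 = 20.0% → the skills-based format
Manufacturing: the skills-based format 4/5 = 80.0%, Format A 53/82 = 64.6% → the skills-based format
Overall: the skills-based format 73/145 = 50.3%, Format A 77/135 = 57.0% → Format A
The skills-based format wins each industry group but Format A wins overall — the comparison reverses. The skills-based format's applications skew toward retail, which has a lower base rate.

Yes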